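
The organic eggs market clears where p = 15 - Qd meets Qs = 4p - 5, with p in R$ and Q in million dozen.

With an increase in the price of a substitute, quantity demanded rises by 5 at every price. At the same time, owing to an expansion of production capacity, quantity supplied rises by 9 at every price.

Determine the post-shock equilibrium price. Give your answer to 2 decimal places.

Solve the original market: 15 - p = 4p - 5, hence p = 4 and Q = 11.
The new curves are Qd = 20 - p (demand) and Qs = 4p + 4 (supply).
Equate the new curves: 20 - p = 4p + 4, giving 16 = 5p, p = 3.2, Q = 16.8.

3.20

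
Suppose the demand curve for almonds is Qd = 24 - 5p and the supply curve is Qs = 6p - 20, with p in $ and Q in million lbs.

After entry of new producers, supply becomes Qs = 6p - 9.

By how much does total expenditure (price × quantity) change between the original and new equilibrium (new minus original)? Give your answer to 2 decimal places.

+11.00

Solve the original market: 24 - 5p = 6p - 20, hence p = 4 and Q = 4.
The shock moves the curves to Qd = 24 - 5p and Qs = 6p - 9.
Setting them equal: 24 - 5p = 6p - 9 → 33 = 11p, so p = 3 and Q = 9.
Expenditure moves from 4×4 = 16 to 3×9 = 27; change = +11.00.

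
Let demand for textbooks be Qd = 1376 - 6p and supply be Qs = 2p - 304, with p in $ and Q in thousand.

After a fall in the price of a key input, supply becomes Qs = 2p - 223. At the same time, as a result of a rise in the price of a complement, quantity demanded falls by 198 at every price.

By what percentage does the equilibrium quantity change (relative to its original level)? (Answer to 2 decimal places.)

Original equilibrium: 1376 - 6p = 2p - 304 gives 1680 = 8p, so p = 210 and Q = 116.
After the shift, demand is Qd = 1178 - 6p and supply is Qs = 2p - 223.
Setting them equal: 1178 - 6p = 2p - 223 → 1401 = 8p, so p = 175.125 and Q = 127.25.
%ΔQ = (127.25 − 116) / 116 × 100 = +9.70%.

+9.70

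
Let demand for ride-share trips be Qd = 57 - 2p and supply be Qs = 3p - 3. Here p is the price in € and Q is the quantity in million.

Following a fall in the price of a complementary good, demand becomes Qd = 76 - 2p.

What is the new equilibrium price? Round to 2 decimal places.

15.80

Initially, 57 - 2p = 3p - 3, so 60 = 5p and p = 12, Q = 33.
With the change applied: demand Qd = 76 - 2p, supply Qs = 3p - 3.
Clearing the new market: 76 - 2p = 3p - 3, so p = 15.8 and Q = 44.4.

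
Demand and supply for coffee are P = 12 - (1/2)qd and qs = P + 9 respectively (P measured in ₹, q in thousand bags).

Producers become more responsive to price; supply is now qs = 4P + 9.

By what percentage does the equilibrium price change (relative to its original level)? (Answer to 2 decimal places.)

-50.00

Initially, 24 - 2P = P + 9, so 15 = 3P and P = 5, q = 14.
After the shift, demand is qd = 24 - 2P and supply is qs = 4P + 9.
Equate the new curves: 24 - 2P = 4P + 9, giving 15 = 6P, P = 2.5, q = 19.
%ΔP = (2.5 − 5) / 5 × 100 = -50.00%.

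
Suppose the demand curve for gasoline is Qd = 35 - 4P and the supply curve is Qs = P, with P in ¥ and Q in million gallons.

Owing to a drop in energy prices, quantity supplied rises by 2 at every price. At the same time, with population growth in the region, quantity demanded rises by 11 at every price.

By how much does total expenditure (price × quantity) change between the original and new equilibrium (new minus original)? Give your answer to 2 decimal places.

Initially, 35 - 4P = P, so 35 = 5P and P = 7, Q = 7.
With the change applied: demand Qd = 46 - 4P, supply Qs = P + 2.
Setting them equal: 46 - 4P = P + 2 → 44 = 5P, so P = 8.8 and Q = 10.8.
Expenditure moves from 7×7 = 49 to 8.8×10.8 = 95.04; change = +46.04.

+46.04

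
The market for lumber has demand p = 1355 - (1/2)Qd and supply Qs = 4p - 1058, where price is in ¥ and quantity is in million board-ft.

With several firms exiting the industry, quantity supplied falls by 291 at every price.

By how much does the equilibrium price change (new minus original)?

+48.5

Solve the original market: 2710 - 2p = 4p - 1058, hence p = 628 and Q = 1454.
The shock moves the curves to Qd = 2710 - 2p and Qs = 4p - 1349.
Equate the new curves: 2710 - 2p = 4p - 1349, giving 4059 = 6p, p = 676.5, Q = 1357.
Δp = 676.5 − 628 = +48.5.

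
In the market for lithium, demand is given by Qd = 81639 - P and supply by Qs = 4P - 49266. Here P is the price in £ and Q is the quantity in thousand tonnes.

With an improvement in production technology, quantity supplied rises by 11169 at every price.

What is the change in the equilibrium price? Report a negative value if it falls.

-2233.8

Before the shock: 81639 - P = 4P - 49266 ⇒ 130905 = 5P ⇒ P = 26181, Q = 55458.
The shock moves the curves to Qd = 81639 - P and Qs = 4P - 38097.
New equilibrium: 81639 - P = 4P - 38097 ⇒ 119736 = 5P ⇒ P = 23947.2, Q = 57691.8.
ΔP = 23947.2 − 26181 = -2233.8.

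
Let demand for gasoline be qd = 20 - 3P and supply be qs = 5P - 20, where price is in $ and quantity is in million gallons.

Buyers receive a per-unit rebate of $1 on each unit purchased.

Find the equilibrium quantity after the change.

6.875

Initially, 20 - 3P = 5P - 20, so 40 = 8P and P = 5, q = 5.
Since buyers' out-of-pocket price is the market price minus the rebate, the effective demand curve becomes qd = 23 - 3P.
Clearing the new market: 23 - 3P = 5P - 20, so P = 5.375 and q = 6.875.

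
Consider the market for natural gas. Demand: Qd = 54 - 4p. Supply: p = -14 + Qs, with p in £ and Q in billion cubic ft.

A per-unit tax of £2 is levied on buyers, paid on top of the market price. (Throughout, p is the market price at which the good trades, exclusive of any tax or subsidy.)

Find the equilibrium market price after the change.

6.4

Original equilibrium: 54 - 4p = p + 14 gives 40 = 5p, so p = 8 and Q = 22.
Since buyers pay the price plus the tax, the effective demand curve becomes Qd = 46 - 4p.
Clearing the new market: 46 - 4p = p + 14, so p = 6.4 and Q = 20.4.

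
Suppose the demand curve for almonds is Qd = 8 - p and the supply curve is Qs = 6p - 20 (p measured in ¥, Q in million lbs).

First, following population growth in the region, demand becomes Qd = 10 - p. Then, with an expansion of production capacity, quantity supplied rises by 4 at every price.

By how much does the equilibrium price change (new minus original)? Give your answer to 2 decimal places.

-0.29

Before the shock: 8 - p = 6p - 20 ⇒ 28 = 7p ⇒ p = 4, Q = 4.
The shock moves the curves to Qd = 10 - p and Qs = 6p - 16.
Setting them equal: 10 - p = 6p - 16 → 26 = 7p, so p = 26/7 ≈ 3.7143 and Q = 44/7 ≈ 6.2857.
Δp = 3.7143 − 4 = -0.29.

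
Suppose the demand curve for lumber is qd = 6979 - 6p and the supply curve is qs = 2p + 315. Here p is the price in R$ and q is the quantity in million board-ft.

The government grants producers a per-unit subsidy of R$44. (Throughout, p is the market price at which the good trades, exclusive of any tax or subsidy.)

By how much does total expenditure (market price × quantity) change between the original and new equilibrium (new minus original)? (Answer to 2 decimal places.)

+32461.00

Solve the original market: 6979 - 6p = 2p + 315, hence p = 833 and q = 1981.
Since sellers receive the price plus the subsidy, the effective supply curve becomes qs = 2p + 403.
Setting them equal: 6979 - 6p = 2p + 403 → 6576 = 8p, so p = 822 and q = 2047.
Expenditure moves from 833×1981 = 1650173 to 822×2047 = 1682634; change = +32461.00.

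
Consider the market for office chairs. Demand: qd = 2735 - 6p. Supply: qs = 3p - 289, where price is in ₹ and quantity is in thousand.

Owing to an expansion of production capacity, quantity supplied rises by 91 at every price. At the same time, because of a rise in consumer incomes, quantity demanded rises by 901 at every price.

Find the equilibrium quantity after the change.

1080

Solve the original market: 2735 - 6p = 3p - 289, hence p = 336 and q = 719.
The new curves are qd = 3636 - 6p (demand) and qs = 3p - 198 (supply).
Setting them equal: 3636 - 6p = 3p - 198 → 3834 = 9p, so p = 426 and q = 1080.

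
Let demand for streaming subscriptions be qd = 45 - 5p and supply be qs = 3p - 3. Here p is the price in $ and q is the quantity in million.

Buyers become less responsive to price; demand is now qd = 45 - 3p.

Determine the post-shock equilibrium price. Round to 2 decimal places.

Solve the original market: 45 - 5p = 3p - 3, hence p = 6 and q = 15.
The new curves are qd = 45 - 3p (demand) and qs = 3p - 3 (supply).
Setting them equal: 45 - 3p = 3p - 3 → 48 = 6p, so p = 8 and q = 21.

8.00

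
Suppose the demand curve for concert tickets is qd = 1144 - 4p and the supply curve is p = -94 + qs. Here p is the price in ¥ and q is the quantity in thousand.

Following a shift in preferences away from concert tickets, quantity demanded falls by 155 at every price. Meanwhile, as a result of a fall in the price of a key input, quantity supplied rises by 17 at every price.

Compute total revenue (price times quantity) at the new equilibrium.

Solve the original market: 1144 - 4p = p + 94, hence p = 210 and q = 304.
After the shift, demand is qd = 989 - 4p and supply is qs = p + 111.
Setting them equal: 989 - 4p = p + 111 → 878 = 5p, so p = 175.6 and q = 286.6.
New expenditure = 175.6 × 286.6 = 50326.96.

50326.96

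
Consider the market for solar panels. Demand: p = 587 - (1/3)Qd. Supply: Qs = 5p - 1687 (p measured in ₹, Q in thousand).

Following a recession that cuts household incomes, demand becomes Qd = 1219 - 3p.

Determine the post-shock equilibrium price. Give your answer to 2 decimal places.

363.25

Solve the original market: 1761 - 3p = 5p - 1687, hence p = 431 and Q = 468.
The shock moves the curves to Qd = 1219 - 3p and Qs = 5p - 1687.
Clearing the new market: 1219 - 3p = 5p - 1687, so p = 363.25 and Q = 129.25.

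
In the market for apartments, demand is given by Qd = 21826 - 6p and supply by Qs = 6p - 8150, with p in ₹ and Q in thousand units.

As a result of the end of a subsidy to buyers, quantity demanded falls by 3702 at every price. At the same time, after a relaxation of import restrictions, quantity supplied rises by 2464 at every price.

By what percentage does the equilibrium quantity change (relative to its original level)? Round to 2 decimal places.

-9.05

Before the shock: 21826 - 6p = 6p - 8150 ⇒ 29976 = 12p ⇒ p = 2498, Q = 6838.
After the shift, demand is Qd = 18124 - 6p and supply is Qs = 6p - 5686.
Setting them equal: 18124 - 6p = 6p - 5686 → 23810 = 12p, so p = 11905/6 ≈ 1984.1667 and Q = 6219.
%ΔQ = (6219 − 6838) / 6838 × 100 = -9.05%.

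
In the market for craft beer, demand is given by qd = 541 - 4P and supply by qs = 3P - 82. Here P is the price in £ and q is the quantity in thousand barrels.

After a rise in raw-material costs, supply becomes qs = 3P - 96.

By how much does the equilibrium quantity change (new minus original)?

Solve the original market: 541 - 4P = 3P - 82, hence P = 89 and q = 185.
The shock moves the curves to qd = 541 - 4P and qs = 3P - 96.
Setting them equal: 541 - 4P = 3P - 96 → 637 = 7P, so P = 91 and q = 177.
Δq = 177 − 185 = -8.

-8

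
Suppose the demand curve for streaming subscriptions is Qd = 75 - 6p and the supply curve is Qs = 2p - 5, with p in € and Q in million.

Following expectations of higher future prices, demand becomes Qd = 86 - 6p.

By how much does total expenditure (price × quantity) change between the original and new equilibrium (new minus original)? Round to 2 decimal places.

Initially, 75 - 6p = 2p - 5, so 80 = 8p and p = 10, Q = 15.
With the change applied: demand Qd = 86 - 6p, supply Qs = 2p - 5.
Equate the new curves: 86 - 6p = 2p - 5, giving 91 = 8p, p = 11.375, Q = 17.75.
Expenditure moves from 10×15 = 150 to 11.375×17.75 = 201.90625; change = +51.91.

+51.91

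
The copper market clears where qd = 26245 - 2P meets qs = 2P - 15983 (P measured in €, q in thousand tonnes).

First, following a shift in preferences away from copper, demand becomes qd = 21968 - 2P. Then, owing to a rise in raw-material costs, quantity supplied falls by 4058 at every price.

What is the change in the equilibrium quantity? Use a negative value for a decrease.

-4167.5

Initially, 26245 - 2P = 2P - 15983, so 42228 = 4P and P = 10557, q = 5131.
After the shift, demand is qd = 21968 - 2P and supply is qs = 2P - 20041.
Setting them equal: 21968 - 2P = 2P - 20041 → 42009 = 4P, so P = 10502.25 and q = 963.5.
Δq = 963.5 − 5131 = -4167.5.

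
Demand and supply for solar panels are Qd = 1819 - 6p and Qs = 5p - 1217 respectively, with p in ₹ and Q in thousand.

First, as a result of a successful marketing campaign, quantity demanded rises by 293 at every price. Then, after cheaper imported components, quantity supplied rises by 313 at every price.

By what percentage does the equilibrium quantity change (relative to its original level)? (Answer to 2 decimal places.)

+186.45

Original equilibrium: 1819 - 6p = 5p - 1217 gives 3036 = 11p, so p = 276 and Q = 163.
The new curves are Qd = 2112 - 6p (demand) and Qs = 5p - 904 (supply).
New equilibrium: 2112 - 6p = 5p - 904 ⇒ 3016 = 11p ⇒ p = 3016/11 ≈ 274.1818, Q = 5136/11 ≈ 466.9091.
%ΔQ = (466.9091 − 163) / 163 × 100 = +186.45%.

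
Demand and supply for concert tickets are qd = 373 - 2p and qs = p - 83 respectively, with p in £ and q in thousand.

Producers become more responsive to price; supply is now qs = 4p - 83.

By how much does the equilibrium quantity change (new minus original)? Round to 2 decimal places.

Solve the original market: 373 - 2p = p - 83, hence p = 152 and q = 69.
After the shift, demand is qd = 373 - 2p and supply is qs = 4p - 83.
Equate the new curves: 373 - 2p = 4p - 83, giving 456 = 6p, p = 76, q = 221.
Δq = 221 − 69 = +152.00.

+152.00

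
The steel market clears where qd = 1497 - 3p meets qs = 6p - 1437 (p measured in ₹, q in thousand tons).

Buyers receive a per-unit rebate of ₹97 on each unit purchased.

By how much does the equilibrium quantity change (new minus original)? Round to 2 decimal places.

Original equilibrium: 1497 - 3p = 6p - 1437 gives 2934 = 9p, so p = 326 and q = 519.
Since buyers' out-of-pocket price is the market price minus the rebate, the effective demand curve becomes qd = 1788 - 3p.
Setting them equal: 1788 - 3p = 6p - 1437 → 3225 = 9p, so p = 1075/3 ≈ 358.3333 and q = 713.
Δq = 713 − 519 = +194.00.

+194.00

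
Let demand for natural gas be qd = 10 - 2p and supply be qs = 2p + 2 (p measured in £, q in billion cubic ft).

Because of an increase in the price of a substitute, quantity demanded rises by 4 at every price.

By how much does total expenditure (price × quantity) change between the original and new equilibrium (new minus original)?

+12

Solve the original market: 10 - 2p = 2p + 2, hence p = 2 and q = 6.
The shock moves the curves to qd = 14 - 2p and qs = 2p + 2.
Clearing the new market: 14 - 2p = 2p + 2, so p = 3 and q = 8.
Expenditure moves from 2×6 = 12 to 3×8 = 24; change = +12.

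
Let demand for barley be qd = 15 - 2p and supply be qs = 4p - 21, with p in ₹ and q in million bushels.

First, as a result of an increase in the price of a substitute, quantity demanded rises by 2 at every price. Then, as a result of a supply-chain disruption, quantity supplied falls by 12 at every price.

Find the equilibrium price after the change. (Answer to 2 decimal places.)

Original equilibrium: 15 - 2p = 4p - 21 gives 36 = 6p, so p = 6 and q = 3.
The new curves are qd = 17 - 2p (demand) and qs = 4p - 33 (supply).
Equate the new curves: 17 - 2p = 4p - 33, giving 50 = 6p, p = 25/3 ≈ 8.3333, q = 1/3 ≈ 0.3333.

8.33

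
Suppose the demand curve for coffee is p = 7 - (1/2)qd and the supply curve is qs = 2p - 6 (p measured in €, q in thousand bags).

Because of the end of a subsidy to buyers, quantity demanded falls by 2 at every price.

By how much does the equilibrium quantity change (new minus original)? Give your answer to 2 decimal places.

Original equilibrium: 14 - 2p = 2p - 6 gives 20 = 4p, so p = 5 and q = 4.
The new curves are qd = 12 - 2p (demand) and qs = 2p - 6 (supply).
Clearing the new market: 12 - 2p = 2p - 6, so p = 4.5 and q = 3.
Δq = 3 − 4 = -1.00.

-1.00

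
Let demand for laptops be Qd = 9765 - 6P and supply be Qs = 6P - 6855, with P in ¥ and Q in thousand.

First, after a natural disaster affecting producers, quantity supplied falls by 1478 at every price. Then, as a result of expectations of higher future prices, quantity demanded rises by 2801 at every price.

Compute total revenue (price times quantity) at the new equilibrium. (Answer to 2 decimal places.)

Original equilibrium: 9765 - 6P = 6P - 6855 gives 16620 = 12P, so P = 1385 and Q = 1455.
The shock moves the curves to Qd = 12566 - 6P and Qs = 6P - 8333.
Equate the new curves: 12566 - 6P = 6P - 8333, giving 20899 = 12P, P = 20899/12 ≈ 1741.5833, Q = 2116.5.
New expenditure = 1741.5833 × 2116.5 = 3686061.13.

3686061.13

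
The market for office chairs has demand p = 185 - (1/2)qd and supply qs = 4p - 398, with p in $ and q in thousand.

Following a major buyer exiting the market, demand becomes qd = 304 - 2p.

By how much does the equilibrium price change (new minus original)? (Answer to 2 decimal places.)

Before the shock: 370 - 2p = 4p - 398 ⇒ 768 = 6p ⇒ p = 128, q = 114.
The new curves are qd = 304 - 2p (demand) and qs = 4p - 398 (supply).
New equilibrium: 304 - 2p = 4p - 398 ⇒ 702 = 6p ⇒ p = 117, q = 70.
Δp = 117 − 128 = -11.00.

-11.00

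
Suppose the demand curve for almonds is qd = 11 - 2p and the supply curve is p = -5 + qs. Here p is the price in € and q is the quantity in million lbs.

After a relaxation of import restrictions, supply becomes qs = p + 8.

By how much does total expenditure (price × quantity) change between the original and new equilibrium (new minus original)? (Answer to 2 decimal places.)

Solve the original market: 11 - 2p = p + 5, hence p = 2 and q = 7.
With the change applied: demand qd = 11 - 2p, supply qs = p + 8.
Equate the new curves: 11 - 2p = p + 8, giving 3 = 3p, p = 1, q = 9.
Expenditure moves from 2×7 = 14 to 1×9 = 9; change = -5.00.

-5.00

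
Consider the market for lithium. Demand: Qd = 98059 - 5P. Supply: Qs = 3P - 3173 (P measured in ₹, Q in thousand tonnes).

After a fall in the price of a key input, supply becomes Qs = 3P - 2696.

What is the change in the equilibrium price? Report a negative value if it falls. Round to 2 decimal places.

Solve the original market: 98059 - 5P = 3P - 3173, hence P = 12654 and Q = 34789.
The shock moves the curves to Qd = 98059 - 5P and Qs = 3P - 2696.
Setting them equal: 98059 - 5P = 3P - 2696 → 100755 = 8P, so P = 12594.375 and Q = 35087.125.
ΔP = 12594.375 − 12654 = -59.63.

-59.63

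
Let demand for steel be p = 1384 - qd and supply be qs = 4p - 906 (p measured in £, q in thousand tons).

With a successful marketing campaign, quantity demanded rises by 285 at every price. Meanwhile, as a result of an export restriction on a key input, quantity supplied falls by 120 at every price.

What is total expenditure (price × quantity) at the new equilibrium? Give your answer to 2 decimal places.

609070.00

Solve the original market: 1384 - p = 4p - 906, hence p = 458 and q = 926.
After the shift, demand is qd = 1669 - p and supply is qs = 4p - 1026.
Clearing the new market: 1669 - p = 4p - 1026, so p = 539 and q = 1130.
New expenditure = 539 × 1130 = 609070.00.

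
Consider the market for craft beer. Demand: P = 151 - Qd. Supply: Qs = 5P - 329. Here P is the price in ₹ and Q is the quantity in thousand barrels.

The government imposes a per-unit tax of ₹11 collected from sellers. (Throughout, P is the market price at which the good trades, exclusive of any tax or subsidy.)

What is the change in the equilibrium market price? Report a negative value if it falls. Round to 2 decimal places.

Solve the original market: 151 - P = 5P - 329, hence P = 80 and Q = 71.
Since sellers keep the price net of the tax, the effective supply curve becomes Qs = 5P - 384.
Setting them equal: 151 - P = 5P - 384 → 535 = 6P, so P = 535/6 ≈ 89.1667 and Q = 371/6 ≈ 61.8333.
ΔP = 89.1667 − 80 = +9.17.

+9.17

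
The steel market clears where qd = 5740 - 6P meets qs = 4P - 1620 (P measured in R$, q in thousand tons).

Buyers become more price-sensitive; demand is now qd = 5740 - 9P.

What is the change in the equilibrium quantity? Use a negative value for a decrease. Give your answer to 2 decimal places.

-679.38

Before the shock: 5740 - 6P = 4P - 1620 ⇒ 7360 = 10P ⇒ P = 736, q = 1324.
The shock moves the curves to qd = 5740 - 9P and qs = 4P - 1620.
Setting them equal: 5740 - 9P = 4P - 1620 → 7360 = 13P, so P = 7360/13 ≈ 566.1538 and q = 8380/13 ≈ 644.6154.
Δq = 644.6154 − 1324 = -679.38.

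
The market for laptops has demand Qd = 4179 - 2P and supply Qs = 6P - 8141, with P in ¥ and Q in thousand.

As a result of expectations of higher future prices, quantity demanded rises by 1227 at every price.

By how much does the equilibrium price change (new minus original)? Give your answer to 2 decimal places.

+153.38

Original equilibrium: 4179 - 2P = 6P - 8141 gives 12320 = 8P, so P = 1540 and Q = 1099.
The new curves are Qd = 5406 - 2P (demand) and Qs = 6P - 8141 (supply).
Equate the new curves: 5406 - 2P = 6P - 8141, giving 13547 = 8P, P = 1693.375, Q = 2019.25.
ΔP = 1693.375 − 1540 = +153.38.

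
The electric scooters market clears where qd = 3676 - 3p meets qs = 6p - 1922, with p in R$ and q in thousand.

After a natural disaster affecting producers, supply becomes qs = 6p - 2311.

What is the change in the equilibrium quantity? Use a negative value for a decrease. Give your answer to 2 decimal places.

-129.67

Initially, 3676 - 3p = 6p - 1922, so 5598 = 9p and p = 622, q = 1810.
After the shift, demand is qd = 3676 - 3p and supply is qs = 6p - 2311.
New equilibrium: 3676 - 3p = 6p - 2311 ⇒ 5987 = 9p ⇒ p = 5987/9 ≈ 665.2222, q = 5041/3 ≈ 1680.3333.
Δq = 1680.3333 − 1810 = -129.67.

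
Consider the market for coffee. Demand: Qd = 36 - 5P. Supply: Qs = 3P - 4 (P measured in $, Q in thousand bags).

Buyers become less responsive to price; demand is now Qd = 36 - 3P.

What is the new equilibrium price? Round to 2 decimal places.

6.67

Original equilibrium: 36 - 5P = 3P - 4 gives 40 = 8P, so P = 5 and Q = 11.
After the shift, demand is Qd = 36 - 3P and supply is Qs = 3P - 4.
Setting them equal: 36 - 3P = 3P - 4 → 40 = 6P, so P = 20/3 ≈ 6.6667 and Q = 16.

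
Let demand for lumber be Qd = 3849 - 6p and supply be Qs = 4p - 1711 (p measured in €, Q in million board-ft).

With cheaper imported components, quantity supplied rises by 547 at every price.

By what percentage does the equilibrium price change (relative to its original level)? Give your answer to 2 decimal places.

-9.84

Solve the original market: 3849 - 6p = 4p - 1711, hence p = 556 and Q = 513.
After the shift, demand is Qd = 3849 - 6p and supply is Qs = 4p - 1164.
New equilibrium: 3849 - 6p = 4p - 1164 ⇒ 5013 = 10p ⇒ p = 501.3, Q = 841.2.
%Δp = (501.3 − 556) / 556 × 100 = -9.84%.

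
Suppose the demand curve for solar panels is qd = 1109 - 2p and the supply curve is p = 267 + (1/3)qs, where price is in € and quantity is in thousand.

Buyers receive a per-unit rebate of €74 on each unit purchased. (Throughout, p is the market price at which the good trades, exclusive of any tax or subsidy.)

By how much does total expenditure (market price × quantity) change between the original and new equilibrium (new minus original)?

Initially, 1109 - 2p = 3p - 801, so 1910 = 5p and p = 382, q = 345.
Since buyers' out-of-pocket price is the market price minus the rebate, the effective demand curve becomes qd = 1257 - 2p.
Setting them equal: 1257 - 2p = 3p - 801 → 2058 = 5p, so p = 411.6 and q = 433.8.
Expenditure moves from 382×345 = 131790 to 411.6×433.8 = 178552.08; change = +46762.08.

+46762.08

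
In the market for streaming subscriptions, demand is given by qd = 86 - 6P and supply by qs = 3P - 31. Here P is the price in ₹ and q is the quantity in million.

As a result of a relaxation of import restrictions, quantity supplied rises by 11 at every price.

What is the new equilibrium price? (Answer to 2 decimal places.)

Initially, 86 - 6P = 3P - 31, so 117 = 9P and P = 13, q = 8.
With the change applied: demand qd = 86 - 6P, supply qs = 3P - 20.
Clearing the new market: 86 - 6P = 3P - 20, so P = 106/9 ≈ 11.7778 and q = 46/3 ≈ 15.3333.

11.78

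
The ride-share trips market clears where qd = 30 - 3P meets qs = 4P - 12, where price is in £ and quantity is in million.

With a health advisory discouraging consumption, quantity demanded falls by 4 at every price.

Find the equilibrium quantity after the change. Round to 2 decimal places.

9.71

Before the shock: 30 - 3P = 4P - 12 ⇒ 42 = 7P ⇒ P = 6, q = 12.
The shock moves the curves to qd = 26 - 3P and qs = 4P - 12.
Setting them equal: 26 - 3P = 4P - 12 → 38 = 7P, so P = 38/7 ≈ 5.4286 and q = 68/7 ≈ 9.7143.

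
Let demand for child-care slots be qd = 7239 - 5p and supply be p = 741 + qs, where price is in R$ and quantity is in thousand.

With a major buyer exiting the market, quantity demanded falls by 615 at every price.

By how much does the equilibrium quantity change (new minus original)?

-102.5

Original equilibrium: 7239 - 5p = p - 741 gives 7980 = 6p, so p = 1330 and q = 589.
The new curves are qd = 6624 - 5p (demand) and qs = p - 741 (supply).
Setting them equal: 6624 - 5p = p - 741 → 7365 = 6p, so p = 1227.5 and q = 486.5.
Δq = 486.5 − 589 = -102.5.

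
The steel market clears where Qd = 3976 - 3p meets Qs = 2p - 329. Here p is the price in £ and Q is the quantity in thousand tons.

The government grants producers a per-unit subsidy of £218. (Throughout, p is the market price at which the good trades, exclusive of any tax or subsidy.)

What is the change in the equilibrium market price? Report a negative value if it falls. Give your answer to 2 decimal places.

Initially, 3976 - 3p = 2p - 329, so 4305 = 5p and p = 861, Q = 1393.
Since sellers receive the price plus the subsidy, the effective supply curve becomes Qs = 2p + 107.
Equate the new curves: 3976 - 3p = 2p + 107, giving 3869 = 5p, p = 773.8, Q = 1654.6.
Δp = 773.8 − 861 = -87.20.

-87.20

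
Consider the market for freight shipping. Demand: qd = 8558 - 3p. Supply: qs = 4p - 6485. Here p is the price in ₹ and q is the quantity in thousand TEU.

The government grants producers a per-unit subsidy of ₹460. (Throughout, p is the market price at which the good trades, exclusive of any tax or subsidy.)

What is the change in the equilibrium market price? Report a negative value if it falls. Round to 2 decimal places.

Before the shock: 8558 - 3p = 4p - 6485 ⇒ 15043 = 7p ⇒ p = 2149, q = 2111.
Since sellers receive the price plus the subsidy, the effective supply curve becomes qs = 4p - 4645.
Setting them equal: 8558 - 3p = 4p - 4645 → 13203 = 7p, so p = 13203/7 ≈ 1886.1429 and q = 20297/7 ≈ 2899.5714.
Δp = 1886.1429 − 2149 = -262.86.

-262.86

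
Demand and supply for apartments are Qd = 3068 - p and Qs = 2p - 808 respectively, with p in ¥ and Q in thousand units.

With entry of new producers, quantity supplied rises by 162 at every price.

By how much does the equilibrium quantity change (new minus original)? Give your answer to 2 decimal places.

Solve the original market: 3068 - p = 2p - 808, hence p = 1292 and Q = 1776.
After the shift, demand is Qd = 3068 - p and supply is Qs = 2p - 646.
New equilibrium: 3068 - p = 2p - 646 ⇒ 3714 = 3p ⇒ p = 1238, Q = 1830.
ΔQ = 1830 − 1776 = +54.00.

+54.00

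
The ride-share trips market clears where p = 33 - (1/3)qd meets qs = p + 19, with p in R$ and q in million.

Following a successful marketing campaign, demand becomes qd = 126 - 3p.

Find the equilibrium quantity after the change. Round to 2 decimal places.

45.75

Initially, 99 - 3p = p + 19, so 80 = 4p and p = 20, q = 39.
After the shift, demand is qd = 126 - 3p and supply is qs = p + 19.
Equate the new curves: 126 - 3p = p + 19, giving 107 = 4p, p = 26.75, q = 45.75.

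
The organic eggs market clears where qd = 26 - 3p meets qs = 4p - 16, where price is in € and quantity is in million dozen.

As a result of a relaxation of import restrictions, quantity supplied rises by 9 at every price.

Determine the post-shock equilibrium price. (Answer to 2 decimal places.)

Before the shock: 26 - 3p = 4p - 16 ⇒ 42 = 7p ⇒ p = 6, q = 8.
The new curves are qd = 26 - 3p (demand) and qs = 4p - 7 (supply).
Clearing the new market: 26 - 3p = 4p - 7, so p = 33/7 ≈ 4.7143 and q = 83/7 ≈ 11.8571.

4.71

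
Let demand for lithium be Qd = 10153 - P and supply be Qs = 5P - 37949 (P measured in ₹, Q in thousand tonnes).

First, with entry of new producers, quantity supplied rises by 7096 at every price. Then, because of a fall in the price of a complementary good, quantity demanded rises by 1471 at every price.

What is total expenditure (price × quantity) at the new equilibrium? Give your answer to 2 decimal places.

32172787.75

Solve the original market: 10153 - P = 5P - 37949, hence P = 8017 and Q = 2136.
After the shift, demand is Qd = 11624 - P and supply is Qs = 5P - 30853.
Equate the new curves: 11624 - P = 5P - 30853, giving 42477 = 6P, P = 7079.5, Q = 4544.5.
New expenditure = 7079.5 × 4544.5 = 32172787.75.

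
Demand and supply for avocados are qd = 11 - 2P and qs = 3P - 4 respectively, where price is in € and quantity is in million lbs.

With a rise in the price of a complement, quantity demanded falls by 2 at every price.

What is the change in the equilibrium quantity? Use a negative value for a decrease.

-1.2

Original equilibrium: 11 - 2P = 3P - 4 gives 15 = 5P, so P = 3 and q = 5.
With the change applied: demand qd = 9 - 2P, supply qs = 3P - 4.
Clearing the new market: 9 - 2P = 3P - 4, so P = 2.6 and q = 3.8.
Δq = 3.8 − 5 = -1.2.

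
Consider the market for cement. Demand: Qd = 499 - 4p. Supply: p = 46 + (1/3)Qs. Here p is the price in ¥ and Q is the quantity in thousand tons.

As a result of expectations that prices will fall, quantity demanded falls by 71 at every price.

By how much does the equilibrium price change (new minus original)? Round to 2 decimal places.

Initially, 499 - 4p = 3p - 138, so 637 = 7p and p = 91, Q = 135.
The new curves are Qd = 428 - 4p (demand) and Qs = 3p - 138 (supply).
New equilibrium: 428 - 4p = 3p - 138 ⇒ 566 = 7p ⇒ p = 566/7 ≈ 80.8571, Q = 732/7 ≈ 104.5714.
Δp = 80.8571 − 91 = -10.14.

-10.14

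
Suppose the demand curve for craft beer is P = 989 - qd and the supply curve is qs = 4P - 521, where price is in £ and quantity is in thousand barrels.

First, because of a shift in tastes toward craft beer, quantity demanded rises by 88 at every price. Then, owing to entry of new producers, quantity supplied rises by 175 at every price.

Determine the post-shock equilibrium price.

Initially, 989 - P = 4P - 521, so 1510 = 5P and P = 302, q = 687.
The shock moves the curves to qd = 1077 - P and qs = 4P - 346.
Clearing the new market: 1077 - P = 4P - 346, so P = 284.6 and q = 792.4.

284.6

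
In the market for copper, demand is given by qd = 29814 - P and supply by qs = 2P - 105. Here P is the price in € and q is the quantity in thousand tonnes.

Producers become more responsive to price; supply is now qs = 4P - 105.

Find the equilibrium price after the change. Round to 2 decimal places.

Before the shock: 29814 - P = 2P - 105 ⇒ 29919 = 3P ⇒ P = 9973, q = 19841.
With the change applied: demand qd = 29814 - P, supply qs = 4P - 105.
Setting them equal: 29814 - P = 4P - 105 → 29919 = 5P, so P = 5983.8 and q = 23830.2.

5983.80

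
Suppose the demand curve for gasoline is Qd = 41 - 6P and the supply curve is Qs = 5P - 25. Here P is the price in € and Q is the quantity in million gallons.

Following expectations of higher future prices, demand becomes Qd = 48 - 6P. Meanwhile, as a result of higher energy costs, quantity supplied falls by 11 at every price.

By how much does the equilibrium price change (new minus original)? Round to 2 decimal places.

Solve the original market: 41 - 6P = 5P - 25, hence P = 6 and Q = 5.
With the change applied: demand Qd = 48 - 6P, supply Qs = 5P - 36.
Equate the new curves: 48 - 6P = 5P - 36, giving 84 = 11P, P = 84/11 ≈ 7.6364, Q = 24/11 ≈ 2.1818.
ΔP = 7.6364 − 6 = +1.64.

+1.64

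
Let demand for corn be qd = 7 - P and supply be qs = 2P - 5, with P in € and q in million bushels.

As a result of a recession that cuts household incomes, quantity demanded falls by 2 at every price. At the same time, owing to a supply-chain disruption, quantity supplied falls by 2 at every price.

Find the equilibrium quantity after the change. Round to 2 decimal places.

1.00

Initially, 7 - P = 2P - 5, so 12 = 3P and P = 4, q = 3.
The new curves are qd = 5 - P (demand) and qs = 2P - 7 (supply).
Clearing the new market: 5 - P = 2P - 7, so P = 4 and q = 1.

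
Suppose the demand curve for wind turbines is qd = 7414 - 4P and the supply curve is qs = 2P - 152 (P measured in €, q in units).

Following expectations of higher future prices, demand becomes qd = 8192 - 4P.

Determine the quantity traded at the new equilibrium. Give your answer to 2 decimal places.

Initially, 7414 - 4P = 2P - 152, so 7566 = 6P and P = 1261, q = 2370.
After the shift, demand is qd = 8192 - 4P and supply is qs = 2P - 152.
Clearing the new market: 8192 - 4P = 2P - 152, so P = 4172/3 ≈ 1390.6667 and q = 7888/3 ≈ 2629.3333.

2629.33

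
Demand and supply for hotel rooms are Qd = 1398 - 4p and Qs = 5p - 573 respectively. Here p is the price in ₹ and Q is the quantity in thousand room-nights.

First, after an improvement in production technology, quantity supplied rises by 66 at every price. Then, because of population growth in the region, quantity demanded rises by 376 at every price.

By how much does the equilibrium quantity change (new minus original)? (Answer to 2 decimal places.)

Before the shock: 1398 - 4p = 5p - 573 ⇒ 1971 = 9p ⇒ p = 219, Q = 522.
After the shift, demand is Qd = 1774 - 4p and supply is Qs = 5p - 507.
Equate the new curves: 1774 - 4p = 5p - 507, giving 2281 = 9p, p = 2281/9 ≈ 253.4444, Q = 6842/9 ≈ 760.2222.
ΔQ = 760.2222 − 522 = +238.22.

+238.22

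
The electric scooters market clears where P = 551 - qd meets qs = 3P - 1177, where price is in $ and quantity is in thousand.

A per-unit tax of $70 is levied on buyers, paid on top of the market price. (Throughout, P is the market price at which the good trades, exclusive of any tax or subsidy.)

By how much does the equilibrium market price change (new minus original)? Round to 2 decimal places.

-17.50

Original equilibrium: 551 - P = 3P - 1177 gives 1728 = 4P, so P = 432 and q = 119.
Since buyers pay the price plus the tax, the effective demand curve becomes qd = 481 - P.
New equilibrium: 481 - P = 3P - 1177 ⇒ 1658 = 4P ⇒ P = 414.5, q = 66.5.
ΔP = 414.5 − 432 = -17.50.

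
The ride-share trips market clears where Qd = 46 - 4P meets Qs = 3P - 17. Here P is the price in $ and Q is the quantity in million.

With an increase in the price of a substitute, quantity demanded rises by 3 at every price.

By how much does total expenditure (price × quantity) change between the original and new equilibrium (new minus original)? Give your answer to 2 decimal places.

+16.41

Solve the original market: 46 - 4P = 3P - 17, hence P = 9 and Q = 10.
The shock moves the curves to Qd = 49 - 4P and Qs = 3P - 17.
Equate the new curves: 49 - 4P = 3P - 17, giving 66 = 7P, P = 66/7 ≈ 9.4286, Q = 79/7 ≈ 11.2857.
Expenditure moves from 9×10 = 90 to 9.4286×11.2857 = 106.4082; change = +16.41.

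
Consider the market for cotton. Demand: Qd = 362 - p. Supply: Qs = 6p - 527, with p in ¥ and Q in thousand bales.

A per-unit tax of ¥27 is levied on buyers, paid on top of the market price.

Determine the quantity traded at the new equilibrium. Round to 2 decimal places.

211.86

Original equilibrium: 362 - p = 6p - 527 gives 889 = 7p, so p = 127 and Q = 235.
Since buyers pay the price plus the tax, the effective demand curve becomes Qd = 335 - p.
Equate the new curves: 335 - p = 6p - 527, giving 862 = 7p, p = 862/7 ≈ 123.1429, Q = 1483/7 ≈ 211.8571.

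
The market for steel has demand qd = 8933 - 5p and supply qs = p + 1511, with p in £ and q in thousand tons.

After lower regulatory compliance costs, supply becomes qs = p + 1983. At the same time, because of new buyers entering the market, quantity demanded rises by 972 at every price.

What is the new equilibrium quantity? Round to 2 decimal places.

3303.33

Before the shock: 8933 - 5p = p + 1511 ⇒ 7422 = 6p ⇒ p = 1237, q = 2748.
The shock moves the curves to qd = 9905 - 5p and qs = p + 1983.
New equilibrium: 9905 - 5p = p + 1983 ⇒ 7922 = 6p ⇒ p = 3961/3 ≈ 1320.3333, q = 9910/3 ≈ 3303.3333.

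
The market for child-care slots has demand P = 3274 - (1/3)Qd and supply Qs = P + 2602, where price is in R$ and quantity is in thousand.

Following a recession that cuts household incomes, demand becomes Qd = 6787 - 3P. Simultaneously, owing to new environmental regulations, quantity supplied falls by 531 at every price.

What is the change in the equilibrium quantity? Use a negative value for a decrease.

-1157

Solve the original market: 9822 - 3P = P + 2602, hence P = 1805 and Q = 4407.
After the shift, demand is Qd = 6787 - 3P and supply is Qs = P + 2071.
New equilibrium: 6787 - 3P = P + 2071 ⇒ 4716 = 4P ⇒ P = 1179, Q = 3250.
ΔQ = 3250 − 4407 = -1157.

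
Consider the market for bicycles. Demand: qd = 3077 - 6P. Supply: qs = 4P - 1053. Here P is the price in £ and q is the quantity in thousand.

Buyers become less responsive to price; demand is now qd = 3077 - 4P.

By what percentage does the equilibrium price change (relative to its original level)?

Initially, 3077 - 6P = 4P - 1053, so 4130 = 10P and P = 413, q = 599.
The shock moves the curves to qd = 3077 - 4P and qs = 4P - 1053.
Clearing the new market: 3077 - 4P = 4P - 1053, so P = 516.25 and q = 1012.
%ΔP = (516.25 − 413) / 413 × 100 = +25%.

+25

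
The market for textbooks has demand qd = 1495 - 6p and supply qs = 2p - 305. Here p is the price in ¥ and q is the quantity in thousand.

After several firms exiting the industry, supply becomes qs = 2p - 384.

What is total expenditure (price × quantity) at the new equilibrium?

Original equilibrium: 1495 - 6p = 2p - 305 gives 1800 = 8p, so p = 225 and q = 145.
After the shift, demand is qd = 1495 - 6p and supply is qs = 2p - 384.
Clearing the new market: 1495 - 6p = 2p - 384, so p = 234.875 and q = 85.75.
New expenditure = 234.875 × 85.75 = 20140.53125.

20140.53125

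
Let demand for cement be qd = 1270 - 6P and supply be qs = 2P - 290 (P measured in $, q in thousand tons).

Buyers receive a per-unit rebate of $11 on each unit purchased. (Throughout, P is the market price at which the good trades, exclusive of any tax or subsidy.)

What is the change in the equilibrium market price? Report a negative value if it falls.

+8.25

Solve the original market: 1270 - 6P = 2P - 290, hence P = 195 and q = 100.
Since buyers' out-of-pocket price is the market price minus the rebate, the effective demand curve becomes qd = 1336 - 6P.
Setting them equal: 1336 - 6P = 2P - 290 → 1626 = 8P, so P = 203.25 and q = 116.5.
ΔP = 203.25 − 195 = +8.25.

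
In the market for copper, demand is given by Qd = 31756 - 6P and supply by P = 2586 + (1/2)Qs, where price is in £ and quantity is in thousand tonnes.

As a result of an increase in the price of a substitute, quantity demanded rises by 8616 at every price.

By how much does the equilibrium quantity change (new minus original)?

Solve the original market: 31756 - 6P = 2P - 5172, hence P = 4616 and Q = 4060.
The shock moves the curves to Qd = 40372 - 6P and Qs = 2P - 5172.
Equate the new curves: 40372 - 6P = 2P - 5172, giving 45544 = 8P, P = 5693, Q = 6214.
ΔQ = 6214 − 4060 = +2154.

+2154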